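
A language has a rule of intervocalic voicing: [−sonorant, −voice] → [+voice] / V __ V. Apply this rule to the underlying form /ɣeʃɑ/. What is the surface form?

Only /ʃ/ occurs between two vowels (/e/ __ /ɑ/) and matches the structural description. It is a voiceless postalveolar fricative, so [−sonorant, −voice] holds; changing it to [+voice] with all other features held fixed yields /ʒ/ (voiced postalveolar fricative). No other segment meets both the structural description and the environment, so the output is [ɣeʒɑ].

[ɣeʒɑ]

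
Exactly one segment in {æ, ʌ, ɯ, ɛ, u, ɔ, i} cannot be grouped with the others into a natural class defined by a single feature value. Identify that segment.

æ

/ɯ, i, ɛ, u, ɔ, ʌ/ are all [-low], but /æ/ (low front unrounded vowel) is [+low]. No other single segment can be removed to leave a set sharing one feature value that the removed segment lacks, so /æ/ is the odd one out.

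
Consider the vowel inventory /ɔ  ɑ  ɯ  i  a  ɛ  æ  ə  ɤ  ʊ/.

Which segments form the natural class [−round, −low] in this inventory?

Eliminate segments failing any feature: /ɔ, ʊ/ are [+round]; /ɑ, a, æ/ are [+low]. The remaining /ɯ, i, ɛ, ə, ɤ/ satisfy [−round], [−low].

ɯ, i, ɛ, ə, ɤ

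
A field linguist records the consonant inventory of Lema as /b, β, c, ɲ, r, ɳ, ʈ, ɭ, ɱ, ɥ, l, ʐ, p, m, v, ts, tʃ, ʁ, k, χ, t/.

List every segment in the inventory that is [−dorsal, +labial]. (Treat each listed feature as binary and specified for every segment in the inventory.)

b, β, ɱ, p, m, v

Eliminate segments failing any feature: /c, ɲ, ɥ, ʁ, k, χ/ are [+dorsal]; /r, ɳ, ʈ, ɭ, l, ʐ, ts, tʃ, t/ are [−labial]. The remaining /b, β, ɱ, p, m, v/ satisfy [−dorsal], [+labial].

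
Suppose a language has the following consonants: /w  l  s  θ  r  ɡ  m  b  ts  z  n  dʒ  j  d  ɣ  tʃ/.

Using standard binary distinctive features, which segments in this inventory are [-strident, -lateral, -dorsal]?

θ, r, m, b, n, d

Eliminate segments failing any feature: /w, ɡ, j, ɣ/ are [+dorsal]; /l/ is [+lateral]; /s, ts, z, dʒ, tʃ/ are [+strident]. The remaining /θ, r, m, b, n, d/ satisfy [-strident], [-lateral], [-dorsal].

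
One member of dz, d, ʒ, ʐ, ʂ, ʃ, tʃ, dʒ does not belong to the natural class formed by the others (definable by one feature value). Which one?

The remaining segments after removing /d/ share [+strident]; /d/ (voiced alveolar stop) is [-strident]. For every other candidate removal, the leftover set fails to share any single feature value that the removed segment lacks.

d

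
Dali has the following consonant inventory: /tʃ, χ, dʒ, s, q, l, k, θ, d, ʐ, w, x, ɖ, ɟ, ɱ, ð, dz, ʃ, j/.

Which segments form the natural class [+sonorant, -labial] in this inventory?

Checking each segment against [+sonorant], [-labial]: /l/ (alveolar lateral approximant), /j/ (palatal glide) satisfy every feature; every other segment in the inventory fails at least one.

l, j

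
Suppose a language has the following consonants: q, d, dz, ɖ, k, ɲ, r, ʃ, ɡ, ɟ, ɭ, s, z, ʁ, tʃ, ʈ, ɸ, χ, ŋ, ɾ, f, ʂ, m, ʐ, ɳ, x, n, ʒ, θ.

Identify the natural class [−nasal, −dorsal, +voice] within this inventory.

d, dz, ɖ, r, ɭ, z, ɾ, ʐ, ʒ

Eliminate segments failing any feature: /q, k, ɡ, ɟ, ʁ, χ, x/ are [+dorsal]; /ɲ, ŋ, m, ɳ, n/ are [+nasal]; /ʃ, s, tʃ, ʈ, ɸ, f, ʂ, θ/ are [−voice]. The remaining /d, dz, ɖ, r, ɭ, z, ɾ, ʐ, ʒ/ satisfy [−nasal], [−dorsal], [+voice].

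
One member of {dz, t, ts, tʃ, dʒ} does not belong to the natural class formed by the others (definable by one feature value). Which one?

t

[delayed release] (equivalently [strident]) groups all but one: /dʒ, ts, tʃ, dz/ share [+delayed release] while /t/ (voiceless alveolar stop) alone is [−delayed release]. Removing any other segment would not leave a single-feature class that excludes it.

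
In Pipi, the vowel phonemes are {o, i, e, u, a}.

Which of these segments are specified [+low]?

a

The [+low] segments here are /a/; the remaining /o, i, e, u/ are [-low].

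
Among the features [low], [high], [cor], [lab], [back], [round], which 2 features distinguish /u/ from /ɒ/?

The two segments share [−coronal], [+labial], [+back], [+round]. The only features from the list on which they differ: /u/ is [+high] while /ɒ/ is [−high]; /u/ is [−low] while /ɒ/ is [+low].

[high], [low]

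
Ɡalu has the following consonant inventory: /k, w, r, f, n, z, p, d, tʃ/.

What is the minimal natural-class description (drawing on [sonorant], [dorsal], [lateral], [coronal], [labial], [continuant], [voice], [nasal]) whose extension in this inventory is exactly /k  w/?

The target set is precisely the extension of [+dorsal] in this inventory.

[+dorsal]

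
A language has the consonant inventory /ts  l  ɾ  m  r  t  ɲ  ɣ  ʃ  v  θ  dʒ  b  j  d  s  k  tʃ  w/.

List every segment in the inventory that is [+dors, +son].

Eliminate segments failing any feature: /ts, l, ɾ, m, r, t, ʃ, v, θ, dʒ, b, d, s, tʃ/ are [−dorsal]; /ɣ, k/ are [−sonorant]. The remaining /ɲ, j, w/ satisfy [+dorsal], [+sonorant].

ɲ, j, w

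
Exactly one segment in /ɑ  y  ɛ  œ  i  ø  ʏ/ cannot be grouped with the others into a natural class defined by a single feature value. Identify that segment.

ɑ

[back] (equivalently [low]) groups all but one: /ʏ, œ, ø, y, ɛ, i/ share [−back] while /ɑ/ (low back unrounded vowel) alone is [+back]. Removing any other segment would not leave a single-feature class that excludes it.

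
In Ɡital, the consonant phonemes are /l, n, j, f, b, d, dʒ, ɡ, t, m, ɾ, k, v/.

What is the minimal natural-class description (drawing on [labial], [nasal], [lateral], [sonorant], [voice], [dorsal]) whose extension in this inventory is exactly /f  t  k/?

[-voice]

/f, t, k/ are exactly the [-voice] segments in the inventory, so a single feature suffices.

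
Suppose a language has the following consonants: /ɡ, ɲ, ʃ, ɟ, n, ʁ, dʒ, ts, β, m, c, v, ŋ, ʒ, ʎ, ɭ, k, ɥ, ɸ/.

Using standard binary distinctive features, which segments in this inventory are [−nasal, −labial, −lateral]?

ɡ, ʃ, ɟ, ʁ, dʒ, ts, c, ʒ, k

Checking each segment against [−nasal], [−labial], [−lateral]: /ɡ/ (voiced velar stop), /ʃ/ (voiceless postalveolar fricative), /ɟ/ (voiced palatal stop), /ʁ/ (voiced uvular fricative), /dʒ/ (voiced postalveolar affricate), /ts/ (voiceless alveolar affricate), among others, satisfy every feature; every other segment in the inventory fails at least one.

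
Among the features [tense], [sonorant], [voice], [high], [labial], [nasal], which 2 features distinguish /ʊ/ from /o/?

[high], [tense]

/ʊ/ is the high back rounded lax vowel and /o/ is the mid back rounded tense vowel. Both are [+sonorant], [+voice], [+labial], [−nasal]. /ʊ/ is [+high] while /o/ is [−high]; /ʊ/ is [−tense] while /o/ is [+tense], so the distinguishing features are [high], [tense].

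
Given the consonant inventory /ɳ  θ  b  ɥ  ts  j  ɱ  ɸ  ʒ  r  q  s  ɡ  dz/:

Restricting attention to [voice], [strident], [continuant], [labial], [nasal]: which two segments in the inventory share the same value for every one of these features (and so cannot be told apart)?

/j/ (palatal glide) and /r/ (alveolar trill) are both [+voice], [-strident], [+continuant], [-labial], [-nasal], so none of the listed features separates them. (They do differ in [dorsal], which is not among the given features.) Every other pair in the inventory differs on at least one listed feature.

j, r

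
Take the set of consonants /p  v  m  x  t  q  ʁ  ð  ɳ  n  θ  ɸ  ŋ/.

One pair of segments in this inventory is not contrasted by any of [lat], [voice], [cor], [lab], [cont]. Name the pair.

n, ɳ

Both /n/ and /ɳ/ are [−lateral], [+voice], [+coronal], [−labial], [−continuant]. Since the list omits [anterior] — which does distinguish the alveolar nasal from the retroflex nasal — this pair collapses; all other pairs remain distinct.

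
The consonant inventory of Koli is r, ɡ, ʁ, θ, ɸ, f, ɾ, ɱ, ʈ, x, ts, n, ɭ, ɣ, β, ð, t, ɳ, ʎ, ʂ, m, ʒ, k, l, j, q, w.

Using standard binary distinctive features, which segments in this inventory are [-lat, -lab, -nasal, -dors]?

r, θ, ɾ, ʈ, ts, ð, t, ʂ, ʒ

Among the inventory, the [-lateral] segments are /r, ɡ, ʁ, θ, ɸ, f, ɾ, ɱ, ʈ, x, ts, n, ɣ, β, ð, t, ɳ, ʂ, m, ʒ, k, j, q, w/.
Within that set, [-labial] gives /r, ɡ, ʁ, θ, ɾ, ʈ, x, ts, n, ɣ, ð, t, ɳ, ʂ, ʒ, k, j, q/.
Intersecting with [-nasal] gives /r, ɡ, ʁ, θ, ɾ, ʈ, x, ts, ɣ, ð, t, ʂ, ʒ, k, j, q/.
Within that set, [-dorsal] leaves /r, θ, ɾ, ʈ, ts, ð, t, ʂ, ʒ/.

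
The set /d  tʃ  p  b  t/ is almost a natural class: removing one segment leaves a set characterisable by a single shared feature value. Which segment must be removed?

The remaining segments after removing /tʃ/ share [−delayed release]; /tʃ/ (voiceless postalveolar affricate) is [+delayed release]. For every other candidate removal, the leftover set fails to share any single feature value that the removed segment lacks.

tʃ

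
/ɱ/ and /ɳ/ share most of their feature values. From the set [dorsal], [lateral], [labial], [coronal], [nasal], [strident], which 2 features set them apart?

[labial], [coronal]

The two segments share [−dorsal], [−lateral], [+nasal], [−strident]. The only features from the list on which they differ: /ɱ/ is [+labial] while /ɳ/ is [−labial]; /ɱ/ is [−coronal] while /ɳ/ is [+coronal].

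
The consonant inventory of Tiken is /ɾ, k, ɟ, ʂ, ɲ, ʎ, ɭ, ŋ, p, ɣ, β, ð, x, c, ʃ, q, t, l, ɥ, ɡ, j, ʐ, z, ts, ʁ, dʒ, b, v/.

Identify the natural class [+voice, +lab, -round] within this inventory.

β, b, v

Checking each segment against [+voice], [+labial], [-round]: /β/ (voiced bilabial fricative), /b/ (voiced bilabial stop), /v/ (voiced labiodental fricative) satisfy every feature; every other segment in the inventory fails at least one.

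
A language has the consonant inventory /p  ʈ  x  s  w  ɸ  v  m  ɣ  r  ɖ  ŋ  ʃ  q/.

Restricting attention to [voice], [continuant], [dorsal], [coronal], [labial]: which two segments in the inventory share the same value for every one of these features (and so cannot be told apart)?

On the given features, /ʃ/ and /s/ have an identical profile: [−voice], [+continuant], [−dorsal], [+coronal], [−labial]. No other two segments in the inventory coincide on all 5 features. (They do differ in [anterior] and [distributed], which are not among the given features.)

ʃ, s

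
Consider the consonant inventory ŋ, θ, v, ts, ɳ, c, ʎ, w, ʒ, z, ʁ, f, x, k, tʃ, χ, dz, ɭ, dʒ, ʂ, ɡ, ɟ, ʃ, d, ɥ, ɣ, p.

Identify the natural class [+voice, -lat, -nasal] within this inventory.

Among the inventory, the [+voice] segments are /ŋ, v, ɳ, ʎ, w, ʒ, z, ʁ, dz, ɭ, dʒ, ɡ, ɟ, d, ɥ, ɣ/.
Of those, [-lateral] gives /ŋ, v, ɳ, w, ʒ, z, ʁ, dz, dʒ, ɡ, ɟ, d, ɥ, ɣ/.
Intersecting with [-nasal] leaves /v, w, ʒ, z, ʁ, dz, dʒ, ɡ, ɟ, d, ɥ, ɣ/.

v, w, ʒ, z, ʁ, dz, dʒ, ɡ, ɟ, d, ɥ, ɣ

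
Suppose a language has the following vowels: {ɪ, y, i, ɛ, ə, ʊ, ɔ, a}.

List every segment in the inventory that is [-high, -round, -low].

ɛ, ə

First, the [-high] segments are /ɛ, ə, ɔ, a/.
Then [-round] gives /ɛ, ə, a/.
Intersecting with [-low] leaves /ɛ, ə/.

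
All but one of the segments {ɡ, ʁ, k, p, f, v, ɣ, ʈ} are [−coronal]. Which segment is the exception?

ʈ

/ɡ, k, ʁ, p, v, f, ɣ/ are all [−coronal]; /ʈ/ (voiceless retroflex stop) is [+coronal].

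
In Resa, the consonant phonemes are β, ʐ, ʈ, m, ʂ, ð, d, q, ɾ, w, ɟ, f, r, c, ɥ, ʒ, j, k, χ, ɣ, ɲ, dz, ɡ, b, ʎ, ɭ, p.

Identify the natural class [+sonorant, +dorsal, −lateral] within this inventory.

w, ɥ, j, ɲ

Checking each segment against [+sonorant], [+dorsal], [−lateral]: /w/ (labial-velar glide), /ɥ/ (labial-palatal glide), /j/ (palatal glide), /ɲ/ (palatal nasal) satisfy every feature; every other segment in the inventory fails at least one.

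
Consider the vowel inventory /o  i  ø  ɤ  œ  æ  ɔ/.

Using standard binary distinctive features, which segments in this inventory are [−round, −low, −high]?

ɤ

Checking each segment against [−round], [−low], [−high]: /ɤ/ (mid back unrounded tense vowel) satisfies every feature; every other segment in the inventory fails at least one.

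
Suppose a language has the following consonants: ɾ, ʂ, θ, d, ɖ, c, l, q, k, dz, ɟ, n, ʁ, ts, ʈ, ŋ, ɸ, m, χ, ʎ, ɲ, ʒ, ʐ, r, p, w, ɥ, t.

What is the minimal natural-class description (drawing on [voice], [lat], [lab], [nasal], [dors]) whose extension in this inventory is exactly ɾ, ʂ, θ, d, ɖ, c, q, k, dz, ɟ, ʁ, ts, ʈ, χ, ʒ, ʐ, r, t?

[−nasal, −lat, −lab]

The class [−nasal], [−lateral], [−labial] has exactly /ɾ, ʂ, θ, d, ɖ, c, q, k, dz, ɟ, ʁ, ts, ʈ, χ, ʒ, ʐ, r, t/ as its extension in this inventory. No smaller conjunction from the listed features achieves this: [−lateral, −labial] alone would also admit /n, ŋ, ɲ/; [−nasal, −labial] alone would also admit /l, ʎ/; [−nasal, −lateral] alone would also admit /ɸ, p, w, ɥ/; and checking the remaining two-feature bundles turns up none with this extension.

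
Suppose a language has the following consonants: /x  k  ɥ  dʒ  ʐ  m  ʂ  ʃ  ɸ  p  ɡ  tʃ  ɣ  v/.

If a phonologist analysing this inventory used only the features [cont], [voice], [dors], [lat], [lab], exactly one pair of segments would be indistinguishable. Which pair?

ʃ, ʂ

/ʃ/ (voiceless postalveolar fricative) and /ʂ/ (voiceless retroflex fricative) are both [+continuant], [-voice], [-dorsal], [-lateral], [-labial], so none of the listed features separates them. (They do differ in [distributed], which is not among the given features.) Every other pair in the inventory differs on at least one listed feature.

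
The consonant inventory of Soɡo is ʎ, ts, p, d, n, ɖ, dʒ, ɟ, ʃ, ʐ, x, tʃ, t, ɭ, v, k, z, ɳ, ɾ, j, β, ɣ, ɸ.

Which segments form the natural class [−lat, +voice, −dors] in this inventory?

Checking each segment against [−lateral], [+voice], [−dorsal]: /d/ (voiced alveolar stop), /n/ (alveolar nasal), /ɖ/ (voiced retroflex stop), /dʒ/ (voiced postalveolar affricate), /ʐ/ (voiced retroflex fricative), /v/ (voiced labiodental fricative), among others, satisfy every feature; every other segment in the inventory fails at least one.

d, n, ɖ, dʒ, ʐ, v, z, ɳ, ɾ, β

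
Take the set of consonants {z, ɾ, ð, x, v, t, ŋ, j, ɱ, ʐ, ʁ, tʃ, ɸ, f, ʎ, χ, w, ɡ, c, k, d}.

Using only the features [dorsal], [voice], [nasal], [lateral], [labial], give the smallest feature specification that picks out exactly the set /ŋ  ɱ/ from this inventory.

The target set is precisely the extension of [+nasal] in this inventory.

[+nasal]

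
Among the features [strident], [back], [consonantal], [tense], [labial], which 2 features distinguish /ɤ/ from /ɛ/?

The two segments share [−strident], [−consonantal], [−labial]. The only features from the list on which they differ: /ɤ/ is [+back] while /ɛ/ is [−back]; /ɤ/ is [+tense] while /ɛ/ is [−tense].

[back], [tense]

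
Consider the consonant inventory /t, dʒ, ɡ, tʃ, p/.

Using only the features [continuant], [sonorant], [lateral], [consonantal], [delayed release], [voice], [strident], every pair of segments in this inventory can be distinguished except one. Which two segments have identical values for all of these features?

t, p

/t/ (voiceless alveolar stop) and /p/ (voiceless bilabial stop) are both [−continuant], [−sonorant], [−lateral], [+consonantal], [−delayed release], [−voice], [−strident], so none of the listed features separates them. (They do differ in [labial] and [coronal], which are not among the given features.) Every other pair in the inventory differs on at least one listed feature.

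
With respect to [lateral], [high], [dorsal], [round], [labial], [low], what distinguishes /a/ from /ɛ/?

[low]

The two segments share [−lateral], [−high], [+dorsal], [−round], [−labial]. The only feature from the list on which they differ: /a/ is [+low] while /ɛ/ is [−low].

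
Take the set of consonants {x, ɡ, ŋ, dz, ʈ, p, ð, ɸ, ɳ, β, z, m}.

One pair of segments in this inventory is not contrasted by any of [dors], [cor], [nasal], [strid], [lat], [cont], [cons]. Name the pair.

On the given features, /β/ and /ɸ/ have an identical profile: [−dorsal], [−coronal], [−nasal], [−strident], [−lateral], [+continuant], [+consonantal]. No other two segments in the inventory coincide on all 7 features. (They do differ in [voice], which is not among the given features.)

β, ɸ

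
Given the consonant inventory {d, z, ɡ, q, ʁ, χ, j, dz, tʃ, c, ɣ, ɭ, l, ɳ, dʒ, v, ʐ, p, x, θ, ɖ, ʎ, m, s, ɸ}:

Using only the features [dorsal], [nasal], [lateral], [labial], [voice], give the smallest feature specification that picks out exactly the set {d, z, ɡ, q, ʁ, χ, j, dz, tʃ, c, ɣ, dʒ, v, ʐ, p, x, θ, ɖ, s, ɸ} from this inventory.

[−nasal, −lateral]

/d, z, ɡ, q, ʁ, χ, j, dz, tʃ, c, ɣ, dʒ, v, ʐ, p, x, θ, ɖ, s, ɸ/ are all [−nasal], [−lateral], and no other segment in the inventory matches both values. Dropping any one of them over-generates: [−lateral] alone would also admit /ɳ, m/; [−nasal] alone would also admit /ɭ, l, ʎ/. No other single listed feature picks out exactly this set either, so fewer than two features will not do.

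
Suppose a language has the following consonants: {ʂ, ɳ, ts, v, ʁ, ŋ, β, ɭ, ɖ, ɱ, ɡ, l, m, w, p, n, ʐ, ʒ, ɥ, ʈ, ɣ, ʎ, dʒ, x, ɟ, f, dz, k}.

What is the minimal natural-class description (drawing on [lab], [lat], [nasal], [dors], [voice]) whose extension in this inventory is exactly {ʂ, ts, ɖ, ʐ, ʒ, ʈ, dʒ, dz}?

The class [−nasal], [−lateral], [−labial], [−dorsal] has exactly /ʂ, ts, ɖ, ʐ, ʒ, ʈ, dʒ, dz/ as its extension in this inventory. No smaller conjunction from the listed features achieves this: [−lateral, −labial, −dorsal] alone would also admit /ɳ, n/; [−nasal, −labial, −dorsal] alone would also admit /ɭ, l/; [−nasal, −lateral, −dorsal] alone would also admit /v, β, p, f/; [−nasal, −lateral, −labial] alone would also admit /ʁ, ɡ, ɣ, x, …/; and checking the remaining three-feature bundles turns up none with this extension.

[−nasal, −lat, −lab, −dors]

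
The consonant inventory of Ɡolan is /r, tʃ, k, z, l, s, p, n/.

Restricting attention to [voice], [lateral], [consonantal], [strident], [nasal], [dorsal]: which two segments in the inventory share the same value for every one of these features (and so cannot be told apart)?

/s/ (voiceless alveolar fricative) and /tʃ/ (voiceless postalveolar affricate) are both [−voice], [−lateral], [+consonantal], [+strident], [−nasal], [−dorsal], so none of the listed features separates them. (They do differ in [continuant], [anterior] and [distributed], which are not among the given features.) Every other pair in the inventory differs on at least one listed feature.

s, tʃ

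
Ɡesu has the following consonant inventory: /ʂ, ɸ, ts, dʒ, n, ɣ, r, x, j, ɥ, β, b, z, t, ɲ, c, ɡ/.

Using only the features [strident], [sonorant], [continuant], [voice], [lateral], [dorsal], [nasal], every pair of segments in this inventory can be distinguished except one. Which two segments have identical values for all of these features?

On the given features, /ɥ/ and /j/ have an identical profile: [−strident], [+sonorant], [+continuant], [+voice], [−lateral], [+dorsal], [−nasal]. No other two segments in the inventory coincide on all 7 features. (They do differ in [labial] and [round], which are not among the given features.)

ɥ, j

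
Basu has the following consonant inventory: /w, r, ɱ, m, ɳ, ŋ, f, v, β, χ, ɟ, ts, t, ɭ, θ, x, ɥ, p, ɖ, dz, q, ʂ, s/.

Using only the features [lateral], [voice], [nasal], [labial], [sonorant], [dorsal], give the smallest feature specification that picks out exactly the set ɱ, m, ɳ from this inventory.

[+nasal, −dorsal]

The class [+nasal], [−dorsal] has exactly /ɱ, m, ɳ/ as its extension in this inventory. No smaller conjunction from the listed features achieves this: [−dorsal] alone would also admit /r, f, v, β, …/; [+nasal] alone would also admit /ŋ/; and checking the remaining single features turns up none with this extension.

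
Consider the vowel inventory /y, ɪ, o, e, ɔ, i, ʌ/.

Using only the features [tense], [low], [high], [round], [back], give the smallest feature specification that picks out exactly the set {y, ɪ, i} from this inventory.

Every target segment is [+high] and no other inventory member is, so one feature is enough.

[+high]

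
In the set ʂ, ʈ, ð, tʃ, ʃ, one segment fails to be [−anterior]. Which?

ð

Every segment except /ð/ is [−anterior]. /ð/ (voiced dental fricative) is [+anterior], so it is the exception.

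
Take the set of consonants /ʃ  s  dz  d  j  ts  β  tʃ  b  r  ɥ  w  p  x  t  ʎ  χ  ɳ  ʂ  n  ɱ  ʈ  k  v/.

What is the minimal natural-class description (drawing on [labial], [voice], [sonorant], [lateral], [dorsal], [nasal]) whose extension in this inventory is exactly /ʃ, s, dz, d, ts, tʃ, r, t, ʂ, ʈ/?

[-nasal, -labial, -dorsal]

Every target segment is [-nasal], [-labial], [-dorsal]; each remaining inventory member fails at least one of these. Each conjunct is needed — [-labial, -dorsal] alone would also admit /ɳ, n/; [-nasal, -dorsal] alone would also admit /β, b, p, v/; [-nasal, -labial] alone would also admit /j, x, ʎ, χ, …/ — and no other combination of two listed features has exactly this extension, so three is the minimum.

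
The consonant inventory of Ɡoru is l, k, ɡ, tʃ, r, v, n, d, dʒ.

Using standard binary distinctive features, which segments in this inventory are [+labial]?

v

The [+labial] segments here are /v/; the remaining /l, k, ɡ, tʃ, r, n, d, dʒ/ are [-labial].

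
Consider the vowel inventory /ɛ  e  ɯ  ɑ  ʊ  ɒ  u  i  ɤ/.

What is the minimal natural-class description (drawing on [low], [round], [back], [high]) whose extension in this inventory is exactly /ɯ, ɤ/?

Every target segment is [−low], [+back], [−round]; each remaining inventory member fails at least one of these. Each conjunct is needed — [+back, −round] alone would also admit /ɑ/; [−low, −round] alone would also admit /ɛ, e, i/; [−low, +back] alone would also admit /ʊ, u/ — and no other combination of two listed features has exactly this extension, so three is the minimum.

[−low, +back, −round]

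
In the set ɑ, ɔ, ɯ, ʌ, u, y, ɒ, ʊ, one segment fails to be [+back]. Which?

Every segment except /y/ is [+back]. /y/ (high front rounded tense vowel) is [−back], so it is the exception.

y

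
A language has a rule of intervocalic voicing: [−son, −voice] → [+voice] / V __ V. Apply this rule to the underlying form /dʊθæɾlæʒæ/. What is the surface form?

The only segment in the rule's environment that also matches [−son, −voice] is /θ/. Applying [+voice] turns the voiceless dental fricative into /ð/ (voiced dental fricative), giving [dʊðæɾlæʒæ].

[dʊðæɾlæʒæ]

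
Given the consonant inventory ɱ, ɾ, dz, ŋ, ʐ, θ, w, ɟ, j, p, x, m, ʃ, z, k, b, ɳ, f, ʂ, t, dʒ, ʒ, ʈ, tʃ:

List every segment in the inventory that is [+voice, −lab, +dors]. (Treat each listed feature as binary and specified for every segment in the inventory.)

Checking each segment against [+voice], [−labial], [+dorsal]: /ŋ/ (velar nasal), /ɟ/ (voiced palatal stop), /j/ (palatal glide) satisfy every feature; every other segment in the inventory fails at least one.

ŋ, ɟ, j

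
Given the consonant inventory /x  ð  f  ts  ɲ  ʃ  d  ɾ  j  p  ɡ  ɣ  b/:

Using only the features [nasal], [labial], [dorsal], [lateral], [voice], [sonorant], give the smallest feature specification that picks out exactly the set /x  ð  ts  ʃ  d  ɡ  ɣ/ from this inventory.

/x, ð, ts, ʃ, d, ɡ, ɣ/ are all [−sonorant], [−labial], and no other segment in the inventory matches both values. Dropping any one of them over-generates: [−labial] alone would also admit /ɲ, ɾ, j/; [−sonorant] alone would also admit /f, p, b/. No other single listed feature picks out exactly this set either, so fewer than two features will not do.

[−sonorant, −labial]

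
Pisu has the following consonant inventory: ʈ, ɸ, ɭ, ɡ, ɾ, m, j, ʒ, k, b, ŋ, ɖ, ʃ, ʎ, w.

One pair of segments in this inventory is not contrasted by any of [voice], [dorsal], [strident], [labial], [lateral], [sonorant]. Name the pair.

Both /j/ and /ŋ/ are [+voice], [+dorsal], [-strident], [-labial], [-lateral], [+sonorant]. Since the list omits [nasal], [continuant] and [back] — which do distinguish the palatal glide from the velar nasal — this pair collapses; all other pairs remain distinct.

j, ŋ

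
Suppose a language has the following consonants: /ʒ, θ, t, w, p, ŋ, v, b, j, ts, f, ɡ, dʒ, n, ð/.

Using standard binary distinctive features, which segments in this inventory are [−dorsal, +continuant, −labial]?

Checking each segment against [−dorsal], [+continuant], [−labial]: /ʒ/ (voiced postalveolar fricative), /θ/ (voiceless dental fricative), /ð/ (voiced dental fricative) satisfy every feature; every other segment in the inventory fails at least one.

ʒ, θ, ð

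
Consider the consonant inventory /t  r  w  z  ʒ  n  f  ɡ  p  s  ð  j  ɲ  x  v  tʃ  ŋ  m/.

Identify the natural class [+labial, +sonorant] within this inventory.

Eliminate segments failing any feature: /t, r, z, ʒ, n, ɡ, s, ð, j, ɲ, x, tʃ, ŋ/ are [−labial]; /f, p, v/ are [−sonorant]. The remaining /w, m/ satisfy [+labial], [+sonorant].

w, m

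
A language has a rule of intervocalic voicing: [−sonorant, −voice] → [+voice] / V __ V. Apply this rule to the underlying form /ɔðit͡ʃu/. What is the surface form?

The only segment in the rule's environment that also matches [−sonorant, −voice] is /t͡ʃ/. Applying [+voice] turns the voiceless postalveolar affricate into /d͡ʒ/ (voiced postalveolar affricate), giving [ɔðid͡ʒu].

[ɔðid͡ʒu]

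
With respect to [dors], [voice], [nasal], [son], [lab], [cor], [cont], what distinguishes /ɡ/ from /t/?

/ɡ/ (voiced velar stop) and /t/ (voiceless alveolar stop) agree on [−nasal], [−sonorant], [−labial], [−continuant]. They differ on [voice] (/ɡ/ [+], /t/ [−]), [coronal] (/ɡ/ [−], /t/ [+]), [dorsal] (/ɡ/ [+], /t/ [−]).

[voice], [coronal], [dorsal]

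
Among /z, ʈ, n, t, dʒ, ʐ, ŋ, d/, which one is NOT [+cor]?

/n, ʐ, d, ʈ, z, t, dʒ/ are all [+coronal]; /ŋ/ (velar nasal) is [-coronal].

ŋ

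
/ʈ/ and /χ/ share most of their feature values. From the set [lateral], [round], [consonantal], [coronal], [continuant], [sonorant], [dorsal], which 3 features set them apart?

[continuant], [coronal], [dorsal]

/ʈ/ is the voiceless retroflex stop and /χ/ is the voiceless uvular fricative. Both are [−lateral], [−round], [+consonantal], [−sonorant]. /ʈ/ is [−continuant] while /χ/ is [+continuant]; /ʈ/ is [+coronal] while /χ/ is [−coronal]; /ʈ/ is [−dorsal] while /χ/ is [+dorsal], so the distinguishing features are [continuant], [coronal], [dorsal].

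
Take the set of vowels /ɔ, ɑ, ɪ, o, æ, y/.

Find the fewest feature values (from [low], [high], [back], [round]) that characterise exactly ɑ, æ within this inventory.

/ɑ, æ/ are exactly the [+low] segments in the inventory, so a single feature suffices.

[+low]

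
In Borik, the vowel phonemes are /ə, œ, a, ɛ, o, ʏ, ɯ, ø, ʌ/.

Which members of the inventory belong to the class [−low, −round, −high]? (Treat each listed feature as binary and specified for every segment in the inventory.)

Checking each segment against [−low], [−round], [−high]: /ə/ (mid central vowel (schwa)), /ɛ/ (mid front unrounded lax vowel), /ʌ/ (mid back unrounded lax vowel) satisfy every feature; every other segment in the inventory fails at least one.

ə, ɛ, ʌ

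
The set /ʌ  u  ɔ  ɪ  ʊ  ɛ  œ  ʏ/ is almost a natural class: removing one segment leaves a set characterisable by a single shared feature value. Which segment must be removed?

u

[tense] groups all but one: /ɪ, ʊ, œ, ɔ, ʌ, ʏ, ɛ/ share [-tense] while /u/ (high back rounded tense vowel) alone is [+tense]. Removing any other segment would not leave a single-feature class that excludes it.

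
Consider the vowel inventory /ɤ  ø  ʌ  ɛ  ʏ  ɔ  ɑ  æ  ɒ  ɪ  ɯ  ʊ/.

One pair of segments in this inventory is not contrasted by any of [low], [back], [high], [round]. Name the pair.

On the given features, /ɤ/ and /ʌ/ have an identical profile: [−low], [+back], [−high], [−round]. No other two segments in the inventory coincide on all 4 features. (They do differ in [tense], which is not among the given features.)

ɤ, ʌ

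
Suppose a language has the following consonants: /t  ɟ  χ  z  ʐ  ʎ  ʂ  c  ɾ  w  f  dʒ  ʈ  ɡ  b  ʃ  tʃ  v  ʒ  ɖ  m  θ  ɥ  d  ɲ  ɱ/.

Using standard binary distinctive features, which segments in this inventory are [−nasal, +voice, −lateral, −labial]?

First, the [−nasal] segments are /t, ɟ, χ, z, ʐ, ʎ, ʂ, c, ɾ, w, f, dʒ, ʈ, ɡ, b, ʃ, tʃ, v, ʒ, ɖ, θ, ɥ, d/.
Within that set, [+voice] gives /ɟ, z, ʐ, ʎ, ɾ, w, dʒ, ɡ, b, v, ʒ, ɖ, ɥ, d/.
Within that set, [−lateral] gives /ɟ, z, ʐ, ɾ, w, dʒ, ɡ, b, v, ʒ, ɖ, ɥ, d/.
Then [−labial] leaves /ɟ, z, ʐ, ɾ, dʒ, ɡ, ʒ, ɖ, d/.

ɟ, z, ʐ, ɾ, dʒ, ɡ, ʒ, ɖ, d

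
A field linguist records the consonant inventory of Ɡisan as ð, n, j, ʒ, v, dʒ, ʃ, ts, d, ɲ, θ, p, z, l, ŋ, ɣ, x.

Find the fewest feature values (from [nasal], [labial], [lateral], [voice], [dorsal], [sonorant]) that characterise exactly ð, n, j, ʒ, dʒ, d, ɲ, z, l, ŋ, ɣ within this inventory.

[+voice, -labial]

Every target segment is [+voice], [-labial]; each remaining inventory member fails at least one of these. Each conjunct is needed — [-labial] alone would also admit /ʃ, ts, θ, x/; [+voice] alone would also admit /v/ — and no other single listed feature has exactly this extension, so two is the minimum.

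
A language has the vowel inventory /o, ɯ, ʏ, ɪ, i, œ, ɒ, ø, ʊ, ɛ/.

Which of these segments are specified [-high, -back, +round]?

Checking each segment against [-high], [-back], [+round]: /œ/ (mid front rounded lax vowel), /ø/ (mid front rounded tense vowel) satisfy every feature; every other segment in the inventory fails at least one.

œ, ø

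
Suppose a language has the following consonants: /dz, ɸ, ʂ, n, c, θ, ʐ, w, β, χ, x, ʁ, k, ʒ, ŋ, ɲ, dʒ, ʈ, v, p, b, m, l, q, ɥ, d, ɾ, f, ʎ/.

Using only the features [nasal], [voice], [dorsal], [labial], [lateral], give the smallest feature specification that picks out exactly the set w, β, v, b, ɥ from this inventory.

Every target segment is [+voice], [-nasal], [+labial]; each remaining inventory member fails at least one of these. Each conjunct is needed — [-nasal, +labial] alone would also admit /ɸ, p, f/; [+voice, +labial] alone would also admit /m/; [+voice, -nasal] alone would also admit /dz, ʐ, ʁ, ʒ, …/ — and no other combination of two listed features has exactly this extension, so three is the minimum.

[+voice, -nasal, +labial]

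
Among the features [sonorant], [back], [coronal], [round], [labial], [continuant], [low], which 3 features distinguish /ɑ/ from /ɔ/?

[labial], [round], [low]

The two segments share [+sonorant], [+back], [-coronal], [+continuant]. The only features from the list on which they differ: /ɑ/ is [-labial] while /ɔ/ is [+labial]; /ɑ/ is [-round] while /ɔ/ is [+round]; /ɑ/ is [+low] while /ɔ/ is [-low].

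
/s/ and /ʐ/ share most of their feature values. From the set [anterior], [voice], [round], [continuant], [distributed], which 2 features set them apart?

[voice], [anterior]

/s/ (voiceless alveolar fricative) and /ʐ/ (voiced retroflex fricative) agree on [−round], [+continuant], [−distributed]. They differ on [voice] (/s/ [−], /ʐ/ [+]), [anterior] (/s/ [+], /ʐ/ [−]).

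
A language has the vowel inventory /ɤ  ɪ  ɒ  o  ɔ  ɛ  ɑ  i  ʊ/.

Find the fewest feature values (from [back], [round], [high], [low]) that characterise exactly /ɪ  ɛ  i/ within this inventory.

[−back]

The target set is precisely the extension of [−back] in this inventory.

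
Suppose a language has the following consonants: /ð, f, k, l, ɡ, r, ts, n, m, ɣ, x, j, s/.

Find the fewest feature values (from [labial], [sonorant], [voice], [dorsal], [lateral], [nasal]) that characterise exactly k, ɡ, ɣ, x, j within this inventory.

[+dorsal]

The target set is precisely the extension of [+dorsal] in this inventory.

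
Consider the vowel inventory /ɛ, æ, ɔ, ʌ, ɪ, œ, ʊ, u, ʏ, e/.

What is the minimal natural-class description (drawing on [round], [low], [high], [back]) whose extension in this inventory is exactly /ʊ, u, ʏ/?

[+high, +round]

Every target segment is [+high], [+round]; each remaining inventory member fails at least one of these. Each conjunct is needed — [+round] alone would also admit /ɔ, œ/; [+high] alone would also admit /ɪ/ — and no other single listed feature has exactly this extension, so two is the minimum.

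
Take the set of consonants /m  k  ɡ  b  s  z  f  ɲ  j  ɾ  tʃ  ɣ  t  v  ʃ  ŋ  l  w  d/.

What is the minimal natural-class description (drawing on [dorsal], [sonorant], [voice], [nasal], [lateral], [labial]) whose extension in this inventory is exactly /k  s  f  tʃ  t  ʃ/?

[-voice]

Every target segment is [-voice] and no other inventory member is, so one feature is enough.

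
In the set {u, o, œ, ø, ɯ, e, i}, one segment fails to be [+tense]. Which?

/ø, u, i, e, o, ɯ/ are all [+tense]; /œ/ (mid front rounded lax vowel) is [−tense].

œ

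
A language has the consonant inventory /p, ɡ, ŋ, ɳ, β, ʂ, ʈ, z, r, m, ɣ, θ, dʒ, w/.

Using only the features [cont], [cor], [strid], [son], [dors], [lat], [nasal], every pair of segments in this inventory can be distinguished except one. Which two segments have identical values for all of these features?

On the given features, /z/ and /ʂ/ have an identical profile: [+continuant], [+coronal], [+strident], [−sonorant], [−dorsal], [−lateral], [−nasal]. No other two segments in the inventory coincide on all 7 features. (They do differ in [voice] and [anterior], which are not among the given features.)

z, ʂ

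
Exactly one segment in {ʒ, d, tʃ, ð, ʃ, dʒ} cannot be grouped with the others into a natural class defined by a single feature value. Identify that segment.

d

[distributed] groups all but one: /ʃ, ð, ʒ, tʃ, dʒ/ share [+distributed] while /d/ (voiced alveolar stop) alone is [−distributed]. Removing any other segment would not leave a single-feature class that excludes it.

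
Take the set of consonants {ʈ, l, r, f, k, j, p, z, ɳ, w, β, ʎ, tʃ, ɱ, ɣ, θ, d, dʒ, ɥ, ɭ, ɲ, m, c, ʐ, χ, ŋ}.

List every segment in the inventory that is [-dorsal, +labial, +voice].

β, ɱ, m

Eliminate segments failing any feature: /ʈ, l, r, z, ɳ, tʃ, θ, d, dʒ, ɭ, ʐ/ are [-labial]; /f, p/ are [-voice]; /k, j, w, ʎ, ɣ, ɥ, ɲ, c, χ, ŋ/ are [+dorsal]. The remaining /β, ɱ, m/ satisfy [-dorsal], [+labial], [+voice].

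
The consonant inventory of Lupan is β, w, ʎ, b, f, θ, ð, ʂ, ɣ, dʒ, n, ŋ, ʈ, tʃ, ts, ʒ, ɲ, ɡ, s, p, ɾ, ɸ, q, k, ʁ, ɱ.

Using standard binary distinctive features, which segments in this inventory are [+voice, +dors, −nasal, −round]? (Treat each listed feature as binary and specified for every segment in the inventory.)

ʎ, ɣ, ɡ, ʁ

Eliminate segments failing any feature: /β, b, ð, dʒ, n, ʒ, ɾ, ɱ/ are [−dorsal]; /w/ is [+round]; /f, θ, ʂ, ʈ, tʃ, ts, s, p, ɸ, q, k/ are [−voice]; /ŋ, ɲ/ are [+nasal]. The remaining /ʎ, ɣ, ɡ, ʁ/ satisfy [+voice], [+dorsal], [−nasal], [−round].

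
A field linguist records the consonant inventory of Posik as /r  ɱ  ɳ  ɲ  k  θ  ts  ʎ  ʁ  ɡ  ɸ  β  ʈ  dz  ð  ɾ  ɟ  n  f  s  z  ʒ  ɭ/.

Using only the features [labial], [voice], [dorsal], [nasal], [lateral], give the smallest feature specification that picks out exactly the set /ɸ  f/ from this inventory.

Every target segment is [−voice], [+labial]; each remaining inventory member fails at least one of these. Each conjunct is needed — [+labial] alone would also admit /ɱ, β/; [−voice] alone would also admit /k, θ, ts, ʈ, …/ — and no other single listed feature has exactly this extension, so two is the minimum.

[−voice, +labial]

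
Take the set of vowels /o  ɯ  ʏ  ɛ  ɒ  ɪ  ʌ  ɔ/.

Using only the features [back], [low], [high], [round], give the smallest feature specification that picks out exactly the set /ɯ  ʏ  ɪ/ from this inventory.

/ɯ, ʏ, ɪ/ are exactly the [+high] segments in the inventory, so a single feature suffices.

[+high]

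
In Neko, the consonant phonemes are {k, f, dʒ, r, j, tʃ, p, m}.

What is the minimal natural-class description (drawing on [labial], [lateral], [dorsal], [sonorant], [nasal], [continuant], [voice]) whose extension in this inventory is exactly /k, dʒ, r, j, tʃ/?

/k, dʒ, r, j, tʃ/ are exactly the [−labial] segments in the inventory, so a single feature suffices.

[−labial]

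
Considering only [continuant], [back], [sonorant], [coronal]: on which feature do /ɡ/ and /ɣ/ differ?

/ɡ/ is the voiced velar stop and /ɣ/ is the voiced velar fricative. Both are [+back], [−sonorant], [−coronal]. /ɡ/ is [−continuant] while /ɣ/ is [+continuant], so the distinguishing feature is [continuant].

[continuant]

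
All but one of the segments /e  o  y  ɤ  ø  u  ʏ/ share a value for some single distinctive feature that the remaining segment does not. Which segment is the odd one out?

ʏ

[tense] groups all but one: /e, u, ø, o, y, ɤ/ share [+tense] while /ʏ/ (high front rounded lax vowel) alone is [-tense]. Removing any other segment would not leave a single-feature class that excludes it.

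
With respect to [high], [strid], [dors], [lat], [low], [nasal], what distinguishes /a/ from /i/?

/a/ is the low unrounded vowel and /i/ is the high front unrounded tense vowel. Both are [−strident], [+dorsal], [−lateral], [−nasal]. /a/ is [−high] while /i/ is [+high]; /a/ is [+low] while /i/ is [−low], so the distinguishing features are [high], [low].

[high], [low]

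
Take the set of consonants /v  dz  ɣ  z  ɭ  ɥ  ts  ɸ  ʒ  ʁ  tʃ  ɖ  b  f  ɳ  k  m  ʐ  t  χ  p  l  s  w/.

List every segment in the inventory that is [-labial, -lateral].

dz, ɣ, z, ts, ʒ, ʁ, tʃ, ɖ, ɳ, k, ʐ, t, χ, s

The [-labial] segments are /dz, ɣ, z, ɭ, ts, ʒ, ʁ, tʃ, ɖ, ɳ, k, ʐ, t, χ, l, s/.
Among these, [-lateral] leaves /dz, ɣ, z, ts, ʒ, ʁ, tʃ, ɖ, ɳ, k, ʐ, t, χ, s/.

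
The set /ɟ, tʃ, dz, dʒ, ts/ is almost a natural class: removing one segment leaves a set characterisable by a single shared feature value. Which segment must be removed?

ɟ

/dʒ, tʃ, ts, dz/ are all [+delayed release], but /ɟ/ (voiced palatal stop) is [−delayed release]. No other single segment can be removed to leave a set sharing one feature value that the removed segment lacks, so /ɟ/ is the odd one out.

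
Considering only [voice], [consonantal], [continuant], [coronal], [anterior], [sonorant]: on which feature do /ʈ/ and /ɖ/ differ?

/ʈ/ (voiceless retroflex stop) and /ɖ/ (voiced retroflex stop) agree on [+consonantal], [−continuant], [+coronal], [−anterior], [−sonorant]. They differ on [voice] (/ʈ/ [−], /ɖ/ [+]).

[voice]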